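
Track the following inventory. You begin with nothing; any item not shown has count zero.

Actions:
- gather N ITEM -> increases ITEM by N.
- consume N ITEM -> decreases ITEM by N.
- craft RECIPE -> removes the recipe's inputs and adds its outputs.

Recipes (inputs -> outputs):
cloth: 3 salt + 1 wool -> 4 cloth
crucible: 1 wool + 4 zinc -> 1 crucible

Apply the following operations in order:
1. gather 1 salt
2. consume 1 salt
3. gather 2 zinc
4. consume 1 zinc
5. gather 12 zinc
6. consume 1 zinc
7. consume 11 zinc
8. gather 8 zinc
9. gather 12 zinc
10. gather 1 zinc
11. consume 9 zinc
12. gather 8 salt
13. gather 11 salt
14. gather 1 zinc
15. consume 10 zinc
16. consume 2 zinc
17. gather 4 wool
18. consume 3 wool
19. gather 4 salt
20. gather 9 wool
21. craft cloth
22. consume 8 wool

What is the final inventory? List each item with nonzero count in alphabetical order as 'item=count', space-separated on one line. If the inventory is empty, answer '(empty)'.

Answer: cloth=4 salt=20 wool=1 zinc=2

Derivation:
After 1 (gather 1 salt): salt=1
After 2 (consume 1 salt): (empty)
After 3 (gather 2 zinc): zinc=2
After 4 (consume 1 zinc): zinc=1
After 5 (gather 12 zinc): zinc=13
After 6 (consume 1 zinc): zinc=12
After 7 (consume 11 zinc): zinc=1
After 8 (gather 8 zinc): zinc=9
After 9 (gather 12 zinc): zinc=21
After 10 (gather 1 zinc): zinc=22
After 11 (consume 9 zinc): zinc=13
After 12 (gather 8 salt): salt=8 zinc=13
After 13 (gather 11 salt): salt=19 zinc=13
After 14 (gather 1 zinc): salt=19 zinc=14
After 15 (consume 10 zinc): salt=19 zinc=4
After 16 (consume 2 zinc): salt=19 zinc=2
After 17 (gather 4 wool): salt=19 wool=4 zinc=2
After 18 (consume 3 wool): salt=19 wool=1 zinc=2
After 19 (gather 4 salt): salt=23 wool=1 zinc=2
After 20 (gather 9 wool): salt=23 wool=10 zinc=2
After 21 (craft cloth): cloth=4 salt=20 wool=9 zinc=2
After 22 (consume 8 wool): cloth=4 salt=20 wool=1 zinc=2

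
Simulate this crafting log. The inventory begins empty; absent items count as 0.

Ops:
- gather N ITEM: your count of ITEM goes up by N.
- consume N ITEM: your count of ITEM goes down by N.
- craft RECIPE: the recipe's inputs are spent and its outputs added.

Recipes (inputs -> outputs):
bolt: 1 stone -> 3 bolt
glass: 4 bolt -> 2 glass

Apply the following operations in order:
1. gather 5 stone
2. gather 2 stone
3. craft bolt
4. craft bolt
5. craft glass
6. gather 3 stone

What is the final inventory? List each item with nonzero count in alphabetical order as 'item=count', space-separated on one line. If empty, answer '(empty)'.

Answer: bolt=2 glass=2 stone=8

Derivation:
After 1 (gather 5 stone): stone=5
After 2 (gather 2 stone): stone=7
After 3 (craft bolt): bolt=3 stone=6
After 4 (craft bolt): bolt=6 stone=5
After 5 (craft glass): bolt=2 glass=2 stone=5
After 6 (gather 3 stone): bolt=2 glass=2 stone=8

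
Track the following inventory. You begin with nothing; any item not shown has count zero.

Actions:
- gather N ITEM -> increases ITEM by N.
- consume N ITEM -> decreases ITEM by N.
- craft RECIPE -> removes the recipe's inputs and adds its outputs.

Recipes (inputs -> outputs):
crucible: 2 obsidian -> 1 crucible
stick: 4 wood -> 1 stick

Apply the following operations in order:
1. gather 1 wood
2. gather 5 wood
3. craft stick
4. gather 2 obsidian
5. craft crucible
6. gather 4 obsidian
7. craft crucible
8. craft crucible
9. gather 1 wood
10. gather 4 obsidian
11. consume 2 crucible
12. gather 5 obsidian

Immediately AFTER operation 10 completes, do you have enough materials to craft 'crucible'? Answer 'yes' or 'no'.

After 1 (gather 1 wood): wood=1
After 2 (gather 5 wood): wood=6
After 3 (craft stick): stick=1 wood=2
After 4 (gather 2 obsidian): obsidian=2 stick=1 wood=2
After 5 (craft crucible): crucible=1 stick=1 wood=2
After 6 (gather 4 obsidian): crucible=1 obsidian=4 stick=1 wood=2
After 7 (craft crucible): crucible=2 obsidian=2 stick=1 wood=2
After 8 (craft crucible): crucible=3 stick=1 wood=2
After 9 (gather 1 wood): crucible=3 stick=1 wood=3
After 10 (gather 4 obsidian): crucible=3 obsidian=4 stick=1 wood=3

Answer: yes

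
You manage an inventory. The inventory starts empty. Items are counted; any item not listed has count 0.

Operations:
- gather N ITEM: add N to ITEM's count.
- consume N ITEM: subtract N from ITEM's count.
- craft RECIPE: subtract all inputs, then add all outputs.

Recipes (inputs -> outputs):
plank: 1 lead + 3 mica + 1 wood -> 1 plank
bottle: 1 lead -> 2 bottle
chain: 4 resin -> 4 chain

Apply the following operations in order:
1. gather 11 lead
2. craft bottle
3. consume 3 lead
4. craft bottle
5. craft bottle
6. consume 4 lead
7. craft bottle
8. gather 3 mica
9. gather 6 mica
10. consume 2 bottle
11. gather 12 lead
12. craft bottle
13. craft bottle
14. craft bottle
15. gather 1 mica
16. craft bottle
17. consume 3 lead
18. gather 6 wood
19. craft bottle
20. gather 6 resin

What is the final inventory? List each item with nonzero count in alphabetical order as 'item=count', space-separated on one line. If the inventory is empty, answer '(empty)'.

After 1 (gather 11 lead): lead=11
After 2 (craft bottle): bottle=2 lead=10
After 3 (consume 3 lead): bottle=2 lead=7
After 4 (craft bottle): bottle=4 lead=6
After 5 (craft bottle): bottle=6 lead=5
After 6 (consume 4 lead): bottle=6 lead=1
After 7 (craft bottle): bottle=8
After 8 (gather 3 mica): bottle=8 mica=3
After 9 (gather 6 mica): bottle=8 mica=9
After 10 (consume 2 bottle): bottle=6 mica=9
After 11 (gather 12 lead): bottle=6 lead=12 mica=9
After 12 (craft bottle): bottle=8 lead=11 mica=9
After 13 (craft bottle): bottle=10 lead=10 mica=9
After 14 (craft bottle): bottle=12 lead=9 mica=9
After 15 (gather 1 mica): bottle=12 lead=9 mica=10
After 16 (craft bottle): bottle=14 lead=8 mica=10
After 17 (consume 3 lead): bottle=14 lead=5 mica=10
After 18 (gather 6 wood): bottle=14 lead=5 mica=10 wood=6
After 19 (craft bottle): bottle=16 lead=4 mica=10 wood=6
After 20 (gather 6 resin): bottle=16 lead=4 mica=10 resin=6 wood=6

Answer: bottle=16 lead=4 mica=10 resin=6 wood=6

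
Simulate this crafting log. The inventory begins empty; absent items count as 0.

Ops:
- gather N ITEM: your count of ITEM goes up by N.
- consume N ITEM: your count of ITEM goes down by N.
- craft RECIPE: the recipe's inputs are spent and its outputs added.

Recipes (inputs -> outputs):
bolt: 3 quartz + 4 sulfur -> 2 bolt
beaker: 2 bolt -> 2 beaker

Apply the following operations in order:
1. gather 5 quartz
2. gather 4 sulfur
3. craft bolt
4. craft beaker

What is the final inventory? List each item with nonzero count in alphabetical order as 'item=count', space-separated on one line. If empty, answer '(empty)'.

After 1 (gather 5 quartz): quartz=5
After 2 (gather 4 sulfur): quartz=5 sulfur=4
After 3 (craft bolt): bolt=2 quartz=2
After 4 (craft beaker): beaker=2 quartz=2

Answer: beaker=2 quartz=2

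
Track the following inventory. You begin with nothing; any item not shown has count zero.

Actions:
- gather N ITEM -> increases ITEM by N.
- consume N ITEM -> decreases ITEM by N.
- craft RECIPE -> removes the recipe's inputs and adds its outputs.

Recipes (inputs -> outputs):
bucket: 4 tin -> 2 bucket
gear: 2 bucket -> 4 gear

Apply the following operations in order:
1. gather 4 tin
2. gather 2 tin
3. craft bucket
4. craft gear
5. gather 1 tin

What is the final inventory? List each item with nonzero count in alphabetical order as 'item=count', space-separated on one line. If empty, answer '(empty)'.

Answer: gear=4 tin=3

Derivation:
After 1 (gather 4 tin): tin=4
After 2 (gather 2 tin): tin=6
After 3 (craft bucket): bucket=2 tin=2
After 4 (craft gear): gear=4 tin=2
After 5 (gather 1 tin): gear=4 tin=3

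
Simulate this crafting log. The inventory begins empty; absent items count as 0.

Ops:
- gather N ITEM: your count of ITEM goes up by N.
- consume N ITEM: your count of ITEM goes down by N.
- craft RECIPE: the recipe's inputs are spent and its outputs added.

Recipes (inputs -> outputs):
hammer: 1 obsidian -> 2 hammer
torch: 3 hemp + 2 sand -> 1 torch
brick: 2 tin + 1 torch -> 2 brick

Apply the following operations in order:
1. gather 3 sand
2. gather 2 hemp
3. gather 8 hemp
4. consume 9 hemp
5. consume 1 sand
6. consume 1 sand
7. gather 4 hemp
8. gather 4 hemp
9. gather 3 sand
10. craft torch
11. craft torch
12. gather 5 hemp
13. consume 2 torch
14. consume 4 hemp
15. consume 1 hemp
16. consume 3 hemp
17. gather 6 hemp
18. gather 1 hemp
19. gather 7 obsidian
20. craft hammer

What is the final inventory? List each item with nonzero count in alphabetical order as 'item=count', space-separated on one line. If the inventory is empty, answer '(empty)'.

After 1 (gather 3 sand): sand=3
After 2 (gather 2 hemp): hemp=2 sand=3
After 3 (gather 8 hemp): hemp=10 sand=3
After 4 (consume 9 hemp): hemp=1 sand=3
After 5 (consume 1 sand): hemp=1 sand=2
After 6 (consume 1 sand): hemp=1 sand=1
After 7 (gather 4 hemp): hemp=5 sand=1
After 8 (gather 4 hemp): hemp=9 sand=1
After 9 (gather 3 sand): hemp=9 sand=4
After 10 (craft torch): hemp=6 sand=2 torch=1
After 11 (craft torch): hemp=3 torch=2
After 12 (gather 5 hemp): hemp=8 torch=2
After 13 (consume 2 torch): hemp=8
After 14 (consume 4 hemp): hemp=4
After 15 (consume 1 hemp): hemp=3
After 16 (consume 3 hemp): (empty)
After 17 (gather 6 hemp): hemp=6
After 18 (gather 1 hemp): hemp=7
After 19 (gather 7 obsidian): hemp=7 obsidian=7
After 20 (craft hammer): hammer=2 hemp=7 obsidian=6

Answer: hammer=2 hemp=7 obsidian=6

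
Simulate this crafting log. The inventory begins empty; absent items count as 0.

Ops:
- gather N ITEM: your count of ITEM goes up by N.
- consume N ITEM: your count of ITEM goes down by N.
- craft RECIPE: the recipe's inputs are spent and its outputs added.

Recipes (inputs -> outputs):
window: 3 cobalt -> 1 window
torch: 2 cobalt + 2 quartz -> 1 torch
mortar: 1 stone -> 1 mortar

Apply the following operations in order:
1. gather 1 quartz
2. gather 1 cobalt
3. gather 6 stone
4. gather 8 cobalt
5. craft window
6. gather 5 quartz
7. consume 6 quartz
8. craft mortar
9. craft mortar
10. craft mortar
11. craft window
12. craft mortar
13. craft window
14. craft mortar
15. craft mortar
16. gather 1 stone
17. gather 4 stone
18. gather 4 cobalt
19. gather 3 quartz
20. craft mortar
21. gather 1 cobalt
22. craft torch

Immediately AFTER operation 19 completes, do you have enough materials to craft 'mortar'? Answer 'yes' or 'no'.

After 1 (gather 1 quartz): quartz=1
After 2 (gather 1 cobalt): cobalt=1 quartz=1
After 3 (gather 6 stone): cobalt=1 quartz=1 stone=6
After 4 (gather 8 cobalt): cobalt=9 quartz=1 stone=6
After 5 (craft window): cobalt=6 quartz=1 stone=6 window=1
After 6 (gather 5 quartz): cobalt=6 quartz=6 stone=6 window=1
After 7 (consume 6 quartz): cobalt=6 stone=6 window=1
After 8 (craft mortar): cobalt=6 mortar=1 stone=5 window=1
After 9 (craft mortar): cobalt=6 mortar=2 stone=4 window=1
After 10 (craft mortar): cobalt=6 mortar=3 stone=3 window=1
After 11 (craft window): cobalt=3 mortar=3 stone=3 window=2
After 12 (craft mortar): cobalt=3 mortar=4 stone=2 window=2
After 13 (craft window): mortar=4 stone=2 window=3
After 14 (craft mortar): mortar=5 stone=1 window=3
After 15 (craft mortar): mortar=6 window=3
After 16 (gather 1 stone): mortar=6 stone=1 window=3
After 17 (gather 4 stone): mortar=6 stone=5 window=3
After 18 (gather 4 cobalt): cobalt=4 mortar=6 stone=5 window=3
After 19 (gather 3 quartz): cobalt=4 mortar=6 quartz=3 stone=5 window=3

Answer: yes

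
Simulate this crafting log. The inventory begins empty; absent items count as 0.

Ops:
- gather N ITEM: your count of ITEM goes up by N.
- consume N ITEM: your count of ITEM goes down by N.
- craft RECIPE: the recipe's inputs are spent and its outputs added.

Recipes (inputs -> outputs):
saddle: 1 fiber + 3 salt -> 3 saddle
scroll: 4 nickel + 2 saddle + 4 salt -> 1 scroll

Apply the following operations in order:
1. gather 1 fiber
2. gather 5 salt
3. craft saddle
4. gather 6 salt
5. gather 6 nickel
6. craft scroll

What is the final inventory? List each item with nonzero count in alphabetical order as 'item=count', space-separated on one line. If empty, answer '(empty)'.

Answer: nickel=2 saddle=1 salt=4 scroll=1

Derivation:
After 1 (gather 1 fiber): fiber=1
After 2 (gather 5 salt): fiber=1 salt=5
After 3 (craft saddle): saddle=3 salt=2
After 4 (gather 6 salt): saddle=3 salt=8
After 5 (gather 6 nickel): nickel=6 saddle=3 salt=8
After 6 (craft scroll): nickel=2 saddle=1 salt=4 scroll=1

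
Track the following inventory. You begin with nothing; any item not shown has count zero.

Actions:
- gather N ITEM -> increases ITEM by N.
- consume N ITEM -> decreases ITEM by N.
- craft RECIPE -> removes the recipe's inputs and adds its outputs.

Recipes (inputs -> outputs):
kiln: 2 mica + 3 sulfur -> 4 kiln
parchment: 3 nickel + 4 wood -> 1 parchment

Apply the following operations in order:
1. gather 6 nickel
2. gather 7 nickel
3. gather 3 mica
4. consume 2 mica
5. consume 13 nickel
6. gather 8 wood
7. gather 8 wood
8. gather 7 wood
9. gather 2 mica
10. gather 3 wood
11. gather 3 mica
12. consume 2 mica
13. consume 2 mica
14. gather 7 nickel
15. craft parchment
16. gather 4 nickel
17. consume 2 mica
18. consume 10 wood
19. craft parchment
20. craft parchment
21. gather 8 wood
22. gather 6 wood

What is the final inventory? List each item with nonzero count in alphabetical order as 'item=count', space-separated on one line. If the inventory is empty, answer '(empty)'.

After 1 (gather 6 nickel): nickel=6
After 2 (gather 7 nickel): nickel=13
After 3 (gather 3 mica): mica=3 nickel=13
After 4 (consume 2 mica): mica=1 nickel=13
After 5 (consume 13 nickel): mica=1
After 6 (gather 8 wood): mica=1 wood=8
After 7 (gather 8 wood): mica=1 wood=16
After 8 (gather 7 wood): mica=1 wood=23
After 9 (gather 2 mica): mica=3 wood=23
After 10 (gather 3 wood): mica=3 wood=26
After 11 (gather 3 mica): mica=6 wood=26
After 12 (consume 2 mica): mica=4 wood=26
After 13 (consume 2 mica): mica=2 wood=26
After 14 (gather 7 nickel): mica=2 nickel=7 wood=26
After 15 (craft parchment): mica=2 nickel=4 parchment=1 wood=22
After 16 (gather 4 nickel): mica=2 nickel=8 parchment=1 wood=22
After 17 (consume 2 mica): nickel=8 parchment=1 wood=22
After 18 (consume 10 wood): nickel=8 parchment=1 wood=12
After 19 (craft parchment): nickel=5 parchment=2 wood=8
After 20 (craft parchment): nickel=2 parchment=3 wood=4
After 21 (gather 8 wood): nickel=2 parchment=3 wood=12
After 22 (gather 6 wood): nickel=2 parchment=3 wood=18

Answer: nickel=2 parchment=3 wood=18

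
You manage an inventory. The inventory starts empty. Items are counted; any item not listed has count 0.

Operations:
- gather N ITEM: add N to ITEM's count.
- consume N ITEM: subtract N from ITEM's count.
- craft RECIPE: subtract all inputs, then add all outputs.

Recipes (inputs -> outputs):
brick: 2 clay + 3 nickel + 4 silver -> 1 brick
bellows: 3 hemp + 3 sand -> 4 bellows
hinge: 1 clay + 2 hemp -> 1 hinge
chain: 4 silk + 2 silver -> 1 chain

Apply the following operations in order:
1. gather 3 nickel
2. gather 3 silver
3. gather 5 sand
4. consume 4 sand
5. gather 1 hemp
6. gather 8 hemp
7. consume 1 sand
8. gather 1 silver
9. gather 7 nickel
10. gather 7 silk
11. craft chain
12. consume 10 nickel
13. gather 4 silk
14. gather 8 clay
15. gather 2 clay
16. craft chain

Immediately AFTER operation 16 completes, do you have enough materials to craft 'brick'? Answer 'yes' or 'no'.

Answer: no

Derivation:
After 1 (gather 3 nickel): nickel=3
After 2 (gather 3 silver): nickel=3 silver=3
After 3 (gather 5 sand): nickel=3 sand=5 silver=3
After 4 (consume 4 sand): nickel=3 sand=1 silver=3
After 5 (gather 1 hemp): hemp=1 nickel=3 sand=1 silver=3
After 6 (gather 8 hemp): hemp=9 nickel=3 sand=1 silver=3
After 7 (consume 1 sand): hemp=9 nickel=3 silver=3
After 8 (gather 1 silver): hemp=9 nickel=3 silver=4
After 9 (gather 7 nickel): hemp=9 nickel=10 silver=4
After 10 (gather 7 silk): hemp=9 nickel=10 silk=7 silver=4
After 11 (craft chain): chain=1 hemp=9 nickel=10 silk=3 silver=2
After 12 (consume 10 nickel): chain=1 hemp=9 silk=3 silver=2
After 13 (gather 4 silk): chain=1 hemp=9 silk=7 silver=2
After 14 (gather 8 clay): chain=1 clay=8 hemp=9 silk=7 silver=2
After 15 (gather 2 clay): chain=1 clay=10 hemp=9 silk=7 silver=2
After 16 (craft chain): chain=2 clay=10 hemp=9 silk=3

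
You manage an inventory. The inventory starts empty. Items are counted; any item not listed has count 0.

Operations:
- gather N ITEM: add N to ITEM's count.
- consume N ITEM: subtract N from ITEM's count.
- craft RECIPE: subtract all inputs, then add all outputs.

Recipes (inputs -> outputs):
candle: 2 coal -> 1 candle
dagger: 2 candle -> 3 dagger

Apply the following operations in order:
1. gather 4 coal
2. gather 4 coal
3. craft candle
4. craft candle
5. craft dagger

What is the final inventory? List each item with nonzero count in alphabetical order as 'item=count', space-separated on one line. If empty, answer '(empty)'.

Answer: coal=4 dagger=3

Derivation:
After 1 (gather 4 coal): coal=4
After 2 (gather 4 coal): coal=8
After 3 (craft candle): candle=1 coal=6
After 4 (craft candle): candle=2 coal=4
After 5 (craft dagger): coal=4 dagger=3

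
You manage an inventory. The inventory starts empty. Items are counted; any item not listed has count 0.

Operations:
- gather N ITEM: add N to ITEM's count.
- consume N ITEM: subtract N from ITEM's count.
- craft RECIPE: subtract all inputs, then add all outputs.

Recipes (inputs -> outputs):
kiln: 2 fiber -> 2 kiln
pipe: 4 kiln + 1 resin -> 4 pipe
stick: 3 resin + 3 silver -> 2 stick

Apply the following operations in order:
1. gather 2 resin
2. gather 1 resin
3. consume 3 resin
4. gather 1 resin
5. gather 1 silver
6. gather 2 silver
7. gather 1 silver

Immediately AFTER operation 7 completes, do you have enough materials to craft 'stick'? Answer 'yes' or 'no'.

Answer: no

Derivation:
After 1 (gather 2 resin): resin=2
After 2 (gather 1 resin): resin=3
After 3 (consume 3 resin): (empty)
After 4 (gather 1 resin): resin=1
After 5 (gather 1 silver): resin=1 silver=1
After 6 (gather 2 silver): resin=1 silver=3
After 7 (gather 1 silver): resin=1 silver=4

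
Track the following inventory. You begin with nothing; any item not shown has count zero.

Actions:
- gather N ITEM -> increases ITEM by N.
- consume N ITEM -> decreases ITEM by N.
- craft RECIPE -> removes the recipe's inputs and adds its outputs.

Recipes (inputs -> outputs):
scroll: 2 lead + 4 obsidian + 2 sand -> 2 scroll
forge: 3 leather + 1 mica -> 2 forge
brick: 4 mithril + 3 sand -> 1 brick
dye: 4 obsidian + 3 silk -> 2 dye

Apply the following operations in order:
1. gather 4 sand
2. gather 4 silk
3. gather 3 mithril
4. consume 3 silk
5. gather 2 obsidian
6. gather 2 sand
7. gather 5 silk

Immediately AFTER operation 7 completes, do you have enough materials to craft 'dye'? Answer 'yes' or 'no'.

After 1 (gather 4 sand): sand=4
After 2 (gather 4 silk): sand=4 silk=4
After 3 (gather 3 mithril): mithril=3 sand=4 silk=4
After 4 (consume 3 silk): mithril=3 sand=4 silk=1
After 5 (gather 2 obsidian): mithril=3 obsidian=2 sand=4 silk=1
After 6 (gather 2 sand): mithril=3 obsidian=2 sand=6 silk=1
After 7 (gather 5 silk): mithril=3 obsidian=2 sand=6 silk=6

Answer: no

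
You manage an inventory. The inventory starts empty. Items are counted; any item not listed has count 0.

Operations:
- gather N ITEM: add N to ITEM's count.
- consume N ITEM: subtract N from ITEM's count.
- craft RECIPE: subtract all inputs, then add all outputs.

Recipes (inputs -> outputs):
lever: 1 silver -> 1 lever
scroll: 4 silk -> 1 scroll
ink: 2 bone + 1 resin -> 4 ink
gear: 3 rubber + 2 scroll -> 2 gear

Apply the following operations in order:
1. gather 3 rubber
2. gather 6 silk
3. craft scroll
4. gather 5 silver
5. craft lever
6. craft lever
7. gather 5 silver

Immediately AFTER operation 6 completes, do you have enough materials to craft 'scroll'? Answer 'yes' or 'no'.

Answer: no

Derivation:
After 1 (gather 3 rubber): rubber=3
After 2 (gather 6 silk): rubber=3 silk=6
After 3 (craft scroll): rubber=3 scroll=1 silk=2
After 4 (gather 5 silver): rubber=3 scroll=1 silk=2 silver=5
After 5 (craft lever): lever=1 rubber=3 scroll=1 silk=2 silver=4
After 6 (craft lever): lever=2 rubber=3 scroll=1 silk=2 silver=3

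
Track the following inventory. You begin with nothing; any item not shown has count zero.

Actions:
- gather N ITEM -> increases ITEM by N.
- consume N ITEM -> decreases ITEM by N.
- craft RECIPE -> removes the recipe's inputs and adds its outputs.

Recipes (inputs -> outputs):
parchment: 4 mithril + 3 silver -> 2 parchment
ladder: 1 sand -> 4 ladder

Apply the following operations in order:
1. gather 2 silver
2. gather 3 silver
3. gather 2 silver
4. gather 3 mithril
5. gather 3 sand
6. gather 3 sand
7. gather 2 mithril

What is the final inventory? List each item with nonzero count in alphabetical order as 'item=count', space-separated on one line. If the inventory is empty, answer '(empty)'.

Answer: mithril=5 sand=6 silver=7

Derivation:
After 1 (gather 2 silver): silver=2
After 2 (gather 3 silver): silver=5
After 3 (gather 2 silver): silver=7
After 4 (gather 3 mithril): mithril=3 silver=7
After 5 (gather 3 sand): mithril=3 sand=3 silver=7
After 6 (gather 3 sand): mithril=3 sand=6 silver=7
After 7 (gather 2 mithril): mithril=5 sand=6 silver=7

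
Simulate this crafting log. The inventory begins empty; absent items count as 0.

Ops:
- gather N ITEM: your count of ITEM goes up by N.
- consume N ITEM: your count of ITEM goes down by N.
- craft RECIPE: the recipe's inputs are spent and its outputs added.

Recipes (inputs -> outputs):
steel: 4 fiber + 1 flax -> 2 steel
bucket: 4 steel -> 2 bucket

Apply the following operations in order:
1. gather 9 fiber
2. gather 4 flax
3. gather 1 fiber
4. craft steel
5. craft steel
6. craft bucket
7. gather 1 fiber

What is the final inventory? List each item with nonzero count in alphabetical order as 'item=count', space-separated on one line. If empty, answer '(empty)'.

Answer: bucket=2 fiber=3 flax=2

Derivation:
After 1 (gather 9 fiber): fiber=9
After 2 (gather 4 flax): fiber=9 flax=4
After 3 (gather 1 fiber): fiber=10 flax=4
After 4 (craft steel): fiber=6 flax=3 steel=2
After 5 (craft steel): fiber=2 flax=2 steel=4
After 6 (craft bucket): bucket=2 fiber=2 flax=2
After 7 (gather 1 fiber): bucket=2 fiber=3 flax=2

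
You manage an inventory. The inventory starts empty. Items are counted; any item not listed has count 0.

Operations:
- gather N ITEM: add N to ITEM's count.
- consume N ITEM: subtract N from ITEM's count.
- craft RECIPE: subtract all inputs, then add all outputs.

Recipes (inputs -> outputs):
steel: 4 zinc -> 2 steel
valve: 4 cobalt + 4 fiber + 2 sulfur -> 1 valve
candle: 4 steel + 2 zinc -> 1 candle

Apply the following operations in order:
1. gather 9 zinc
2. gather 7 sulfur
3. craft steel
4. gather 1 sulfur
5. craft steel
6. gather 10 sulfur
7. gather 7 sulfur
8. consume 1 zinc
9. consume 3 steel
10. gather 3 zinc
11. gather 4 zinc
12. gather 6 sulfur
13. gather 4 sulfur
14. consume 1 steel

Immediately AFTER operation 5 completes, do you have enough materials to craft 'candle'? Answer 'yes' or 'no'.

Answer: no

Derivation:
After 1 (gather 9 zinc): zinc=9
After 2 (gather 7 sulfur): sulfur=7 zinc=9
After 3 (craft steel): steel=2 sulfur=7 zinc=5
After 4 (gather 1 sulfur): steel=2 sulfur=8 zinc=5
After 5 (craft steel): steel=4 sulfur=8 zinc=1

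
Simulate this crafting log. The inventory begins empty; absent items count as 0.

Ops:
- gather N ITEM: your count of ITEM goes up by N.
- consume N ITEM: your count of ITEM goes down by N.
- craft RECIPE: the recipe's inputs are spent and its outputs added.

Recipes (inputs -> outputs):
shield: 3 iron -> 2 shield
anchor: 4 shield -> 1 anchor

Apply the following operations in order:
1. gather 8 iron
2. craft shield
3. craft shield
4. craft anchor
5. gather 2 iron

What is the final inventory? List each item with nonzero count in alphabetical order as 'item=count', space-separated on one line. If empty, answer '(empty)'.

After 1 (gather 8 iron): iron=8
After 2 (craft shield): iron=5 shield=2
After 3 (craft shield): iron=2 shield=4
After 4 (craft anchor): anchor=1 iron=2
After 5 (gather 2 iron): anchor=1 iron=4

Answer: anchor=1 iron=4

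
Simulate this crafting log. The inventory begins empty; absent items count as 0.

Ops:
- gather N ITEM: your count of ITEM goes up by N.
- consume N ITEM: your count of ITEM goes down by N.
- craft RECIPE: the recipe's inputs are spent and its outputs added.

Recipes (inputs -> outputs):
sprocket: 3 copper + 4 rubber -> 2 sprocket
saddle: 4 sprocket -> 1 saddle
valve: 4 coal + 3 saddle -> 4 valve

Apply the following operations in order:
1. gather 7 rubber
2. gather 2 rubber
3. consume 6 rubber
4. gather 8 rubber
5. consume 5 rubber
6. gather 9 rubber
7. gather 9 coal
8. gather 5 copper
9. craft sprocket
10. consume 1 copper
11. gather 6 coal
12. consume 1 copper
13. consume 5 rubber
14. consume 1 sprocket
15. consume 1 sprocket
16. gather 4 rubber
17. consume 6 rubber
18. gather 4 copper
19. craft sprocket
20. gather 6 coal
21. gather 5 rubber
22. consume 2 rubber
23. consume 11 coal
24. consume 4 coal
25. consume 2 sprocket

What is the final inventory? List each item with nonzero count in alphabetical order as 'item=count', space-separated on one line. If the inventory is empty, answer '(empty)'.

After 1 (gather 7 rubber): rubber=7
After 2 (gather 2 rubber): rubber=9
After 3 (consume 6 rubber): rubber=3
After 4 (gather 8 rubber): rubber=11
After 5 (consume 5 rubber): rubber=6
After 6 (gather 9 rubber): rubber=15
After 7 (gather 9 coal): coal=9 rubber=15
After 8 (gather 5 copper): coal=9 copper=5 rubber=15
After 9 (craft sprocket): coal=9 copper=2 rubber=11 sprocket=2
After 10 (consume 1 copper): coal=9 copper=1 rubber=11 sprocket=2
After 11 (gather 6 coal): coal=15 copper=1 rubber=11 sprocket=2
After 12 (consume 1 copper): coal=15 rubber=11 sprocket=2
After 13 (consume 5 rubber): coal=15 rubber=6 sprocket=2
After 14 (consume 1 sprocket): coal=15 rubber=6 sprocket=1
After 15 (consume 1 sprocket): coal=15 rubber=6
After 16 (gather 4 rubber): coal=15 rubber=10
After 17 (consume 6 rubber): coal=15 rubber=4
After 18 (gather 4 copper): coal=15 copper=4 rubber=4
After 19 (craft sprocket): coal=15 copper=1 sprocket=2
After 20 (gather 6 coal): coal=21 copper=1 sprocket=2
After 21 (gather 5 rubber): coal=21 copper=1 rubber=5 sprocket=2
After 22 (consume 2 rubber): coal=21 copper=1 rubber=3 sprocket=2
After 23 (consume 11 coal): coal=10 copper=1 rubber=3 sprocket=2
After 24 (consume 4 coal): coal=6 copper=1 rubber=3 sprocket=2
After 25 (consume 2 sprocket): coal=6 copper=1 rubber=3

Answer: coal=6 copper=1 rubber=3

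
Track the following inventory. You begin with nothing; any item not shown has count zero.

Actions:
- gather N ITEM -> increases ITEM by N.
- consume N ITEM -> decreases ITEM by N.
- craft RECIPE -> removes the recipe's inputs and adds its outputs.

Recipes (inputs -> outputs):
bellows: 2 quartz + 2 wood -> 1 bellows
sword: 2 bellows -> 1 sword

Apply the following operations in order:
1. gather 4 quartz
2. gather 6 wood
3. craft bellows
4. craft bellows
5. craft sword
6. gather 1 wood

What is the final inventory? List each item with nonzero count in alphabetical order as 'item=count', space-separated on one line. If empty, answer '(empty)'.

Answer: sword=1 wood=3

Derivation:
After 1 (gather 4 quartz): quartz=4
After 2 (gather 6 wood): quartz=4 wood=6
After 3 (craft bellows): bellows=1 quartz=2 wood=4
After 4 (craft bellows): bellows=2 wood=2
After 5 (craft sword): sword=1 wood=2
After 6 (gather 1 wood): sword=1 wood=3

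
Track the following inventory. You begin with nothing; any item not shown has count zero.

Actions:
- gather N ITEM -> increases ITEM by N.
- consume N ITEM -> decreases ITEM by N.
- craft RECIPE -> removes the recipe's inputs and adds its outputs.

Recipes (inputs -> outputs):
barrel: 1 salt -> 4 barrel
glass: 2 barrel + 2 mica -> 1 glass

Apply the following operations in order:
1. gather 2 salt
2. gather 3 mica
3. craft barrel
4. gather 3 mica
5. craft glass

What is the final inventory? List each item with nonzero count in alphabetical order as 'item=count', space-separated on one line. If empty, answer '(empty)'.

Answer: barrel=2 glass=1 mica=4 salt=1

Derivation:
After 1 (gather 2 salt): salt=2
After 2 (gather 3 mica): mica=3 salt=2
After 3 (craft barrel): barrel=4 mica=3 salt=1
After 4 (gather 3 mica): barrel=4 mica=6 salt=1
After 5 (craft glass): barrel=2 glass=1 mica=4 salt=1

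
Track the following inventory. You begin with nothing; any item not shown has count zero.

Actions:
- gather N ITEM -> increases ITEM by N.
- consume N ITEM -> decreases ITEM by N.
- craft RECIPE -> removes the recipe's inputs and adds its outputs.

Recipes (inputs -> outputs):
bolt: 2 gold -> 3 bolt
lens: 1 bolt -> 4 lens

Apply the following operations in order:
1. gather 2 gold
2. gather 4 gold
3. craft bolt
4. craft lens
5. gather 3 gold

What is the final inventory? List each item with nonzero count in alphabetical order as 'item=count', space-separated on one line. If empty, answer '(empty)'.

Answer: bolt=2 gold=7 lens=4

Derivation:
After 1 (gather 2 gold): gold=2
After 2 (gather 4 gold): gold=6
After 3 (craft bolt): bolt=3 gold=4
After 4 (craft lens): bolt=2 gold=4 lens=4
After 5 (gather 3 gold): bolt=2 gold=7 lens=4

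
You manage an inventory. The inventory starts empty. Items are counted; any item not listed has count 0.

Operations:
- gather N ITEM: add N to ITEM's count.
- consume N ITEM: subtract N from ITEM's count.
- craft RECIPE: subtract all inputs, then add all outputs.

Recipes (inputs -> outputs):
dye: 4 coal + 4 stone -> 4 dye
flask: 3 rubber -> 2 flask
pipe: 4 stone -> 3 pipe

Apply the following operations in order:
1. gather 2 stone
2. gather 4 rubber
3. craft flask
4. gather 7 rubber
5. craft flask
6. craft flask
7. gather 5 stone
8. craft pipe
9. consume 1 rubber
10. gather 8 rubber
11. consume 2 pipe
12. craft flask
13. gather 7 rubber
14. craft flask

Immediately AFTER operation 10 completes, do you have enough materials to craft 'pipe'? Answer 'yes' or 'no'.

Answer: no

Derivation:
After 1 (gather 2 stone): stone=2
After 2 (gather 4 rubber): rubber=4 stone=2
After 3 (craft flask): flask=2 rubber=1 stone=2
After 4 (gather 7 rubber): flask=2 rubber=8 stone=2
After 5 (craft flask): flask=4 rubber=5 stone=2
After 6 (craft flask): flask=6 rubber=2 stone=2
After 7 (gather 5 stone): flask=6 rubber=2 stone=7
After 8 (craft pipe): flask=6 pipe=3 rubber=2 stone=3
After 9 (consume 1 rubber): flask=6 pipe=3 rubber=1 stone=3
After 10 (gather 8 rubber): flask=6 pipe=3 rubber=9 stone=3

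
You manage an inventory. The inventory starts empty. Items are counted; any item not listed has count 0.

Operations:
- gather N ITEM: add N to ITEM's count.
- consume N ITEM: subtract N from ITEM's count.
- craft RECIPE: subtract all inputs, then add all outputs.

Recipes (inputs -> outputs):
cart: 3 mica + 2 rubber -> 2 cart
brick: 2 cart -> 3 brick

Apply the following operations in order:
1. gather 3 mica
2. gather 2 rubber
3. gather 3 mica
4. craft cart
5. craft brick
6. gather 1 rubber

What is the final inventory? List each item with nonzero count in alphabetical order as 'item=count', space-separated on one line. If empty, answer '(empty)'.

After 1 (gather 3 mica): mica=3
After 2 (gather 2 rubber): mica=3 rubber=2
After 3 (gather 3 mica): mica=6 rubber=2
After 4 (craft cart): cart=2 mica=3
After 5 (craft brick): brick=3 mica=3
After 6 (gather 1 rubber): brick=3 mica=3 rubber=1

Answer: brick=3 mica=3 rubber=1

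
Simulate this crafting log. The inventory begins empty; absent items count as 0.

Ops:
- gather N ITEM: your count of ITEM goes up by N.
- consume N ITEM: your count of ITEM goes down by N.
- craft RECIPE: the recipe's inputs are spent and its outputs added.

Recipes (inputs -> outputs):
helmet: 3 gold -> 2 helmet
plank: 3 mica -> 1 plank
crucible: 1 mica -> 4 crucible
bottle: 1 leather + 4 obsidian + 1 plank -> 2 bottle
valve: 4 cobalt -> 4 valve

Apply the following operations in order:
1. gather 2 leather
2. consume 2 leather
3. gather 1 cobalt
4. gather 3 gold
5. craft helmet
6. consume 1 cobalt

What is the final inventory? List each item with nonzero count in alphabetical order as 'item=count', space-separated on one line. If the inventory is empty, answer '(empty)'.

After 1 (gather 2 leather): leather=2
After 2 (consume 2 leather): (empty)
After 3 (gather 1 cobalt): cobalt=1
After 4 (gather 3 gold): cobalt=1 gold=3
After 5 (craft helmet): cobalt=1 helmet=2
After 6 (consume 1 cobalt): helmet=2

Answer: helmet=2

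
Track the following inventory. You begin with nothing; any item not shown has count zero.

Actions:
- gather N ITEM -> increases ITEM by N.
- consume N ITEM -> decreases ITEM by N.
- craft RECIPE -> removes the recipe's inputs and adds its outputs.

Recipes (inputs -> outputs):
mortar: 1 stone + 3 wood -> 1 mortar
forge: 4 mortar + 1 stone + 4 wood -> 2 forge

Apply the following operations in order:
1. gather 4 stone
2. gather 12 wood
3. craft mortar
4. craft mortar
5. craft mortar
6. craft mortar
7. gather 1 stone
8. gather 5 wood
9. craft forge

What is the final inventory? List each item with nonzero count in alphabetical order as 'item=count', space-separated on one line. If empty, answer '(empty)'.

Answer: forge=2 wood=1

Derivation:
After 1 (gather 4 stone): stone=4
After 2 (gather 12 wood): stone=4 wood=12
After 3 (craft mortar): mortar=1 stone=3 wood=9
After 4 (craft mortar): mortar=2 stone=2 wood=6
After 5 (craft mortar): mortar=3 stone=1 wood=3
After 6 (craft mortar): mortar=4
After 7 (gather 1 stone): mortar=4 stone=1
After 8 (gather 5 wood): mortar=4 stone=1 wood=5
After 9 (craft forge): forge=2 wood=1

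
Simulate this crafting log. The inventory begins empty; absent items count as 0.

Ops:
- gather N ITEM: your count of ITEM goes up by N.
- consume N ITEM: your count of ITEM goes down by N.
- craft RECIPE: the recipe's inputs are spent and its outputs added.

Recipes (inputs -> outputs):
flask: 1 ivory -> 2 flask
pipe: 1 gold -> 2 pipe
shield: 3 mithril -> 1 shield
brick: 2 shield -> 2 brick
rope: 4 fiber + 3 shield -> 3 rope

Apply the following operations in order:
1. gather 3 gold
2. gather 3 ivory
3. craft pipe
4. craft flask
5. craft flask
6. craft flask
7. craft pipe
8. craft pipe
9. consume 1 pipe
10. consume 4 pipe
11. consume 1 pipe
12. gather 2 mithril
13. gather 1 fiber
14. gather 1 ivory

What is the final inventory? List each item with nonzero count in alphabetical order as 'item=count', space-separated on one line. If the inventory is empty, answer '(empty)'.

Answer: fiber=1 flask=6 ivory=1 mithril=2

Derivation:
After 1 (gather 3 gold): gold=3
After 2 (gather 3 ivory): gold=3 ivory=3
After 3 (craft pipe): gold=2 ivory=3 pipe=2
After 4 (craft flask): flask=2 gold=2 ivory=2 pipe=2
After 5 (craft flask): flask=4 gold=2 ivory=1 pipe=2
After 6 (craft flask): flask=6 gold=2 pipe=2
After 7 (craft pipe): flask=6 gold=1 pipe=4
After 8 (craft pipe): flask=6 pipe=6
After 9 (consume 1 pipe): flask=6 pipe=5
After 10 (consume 4 pipe): flask=6 pipe=1
After 11 (consume 1 pipe): flask=6
After 12 (gather 2 mithril): flask=6 mithril=2
After 13 (gather 1 fiber): fiber=1 flask=6 mithril=2
After 14 (gather 1 ivory): fiber=1 flask=6 ivory=1 mithril=2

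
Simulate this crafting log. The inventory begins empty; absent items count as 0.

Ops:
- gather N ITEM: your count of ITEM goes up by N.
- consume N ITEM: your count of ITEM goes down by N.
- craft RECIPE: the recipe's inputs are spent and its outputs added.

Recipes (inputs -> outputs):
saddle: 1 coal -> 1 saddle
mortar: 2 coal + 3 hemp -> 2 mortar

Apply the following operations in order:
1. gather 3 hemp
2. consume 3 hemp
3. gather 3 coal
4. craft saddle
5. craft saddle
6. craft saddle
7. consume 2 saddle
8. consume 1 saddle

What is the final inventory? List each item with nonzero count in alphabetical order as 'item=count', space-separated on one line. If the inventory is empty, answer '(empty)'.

Answer: (empty)

Derivation:
After 1 (gather 3 hemp): hemp=3
After 2 (consume 3 hemp): (empty)
After 3 (gather 3 coal): coal=3
After 4 (craft saddle): coal=2 saddle=1
After 5 (craft saddle): coal=1 saddle=2
After 6 (craft saddle): saddle=3
After 7 (consume 2 saddle): saddle=1
After 8 (consume 1 saddle): (empty)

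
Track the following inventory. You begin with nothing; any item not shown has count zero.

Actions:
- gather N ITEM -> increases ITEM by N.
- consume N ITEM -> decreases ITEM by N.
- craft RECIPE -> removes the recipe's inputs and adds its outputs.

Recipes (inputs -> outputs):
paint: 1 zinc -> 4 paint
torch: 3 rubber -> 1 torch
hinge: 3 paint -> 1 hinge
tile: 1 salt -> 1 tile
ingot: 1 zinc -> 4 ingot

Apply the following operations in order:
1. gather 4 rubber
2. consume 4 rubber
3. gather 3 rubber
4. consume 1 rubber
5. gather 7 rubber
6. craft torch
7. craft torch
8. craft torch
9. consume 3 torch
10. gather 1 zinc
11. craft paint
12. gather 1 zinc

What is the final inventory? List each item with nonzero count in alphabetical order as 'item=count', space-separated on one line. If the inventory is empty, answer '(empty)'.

After 1 (gather 4 rubber): rubber=4
After 2 (consume 4 rubber): (empty)
After 3 (gather 3 rubber): rubber=3
After 4 (consume 1 rubber): rubber=2
After 5 (gather 7 rubber): rubber=9
After 6 (craft torch): rubber=6 torch=1
After 7 (craft torch): rubber=3 torch=2
After 8 (craft torch): torch=3
After 9 (consume 3 torch): (empty)
After 10 (gather 1 zinc): zinc=1
After 11 (craft paint): paint=4
After 12 (gather 1 zinc): paint=4 zinc=1

Answer: paint=4 zinc=1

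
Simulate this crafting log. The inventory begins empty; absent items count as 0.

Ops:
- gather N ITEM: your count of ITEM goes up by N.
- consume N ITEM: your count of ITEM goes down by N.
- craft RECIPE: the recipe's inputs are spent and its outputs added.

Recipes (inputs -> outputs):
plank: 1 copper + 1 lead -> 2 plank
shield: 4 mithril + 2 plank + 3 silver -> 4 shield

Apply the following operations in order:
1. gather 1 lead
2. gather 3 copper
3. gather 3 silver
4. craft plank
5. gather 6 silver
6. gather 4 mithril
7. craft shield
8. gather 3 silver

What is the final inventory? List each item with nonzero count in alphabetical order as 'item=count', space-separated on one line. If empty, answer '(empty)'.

After 1 (gather 1 lead): lead=1
After 2 (gather 3 copper): copper=3 lead=1
After 3 (gather 3 silver): copper=3 lead=1 silver=3
After 4 (craft plank): copper=2 plank=2 silver=3
After 5 (gather 6 silver): copper=2 plank=2 silver=9
After 6 (gather 4 mithril): copper=2 mithril=4 plank=2 silver=9
After 7 (craft shield): copper=2 shield=4 silver=6
After 8 (gather 3 silver): copper=2 shield=4 silver=9

Answer: copper=2 shield=4 silver=9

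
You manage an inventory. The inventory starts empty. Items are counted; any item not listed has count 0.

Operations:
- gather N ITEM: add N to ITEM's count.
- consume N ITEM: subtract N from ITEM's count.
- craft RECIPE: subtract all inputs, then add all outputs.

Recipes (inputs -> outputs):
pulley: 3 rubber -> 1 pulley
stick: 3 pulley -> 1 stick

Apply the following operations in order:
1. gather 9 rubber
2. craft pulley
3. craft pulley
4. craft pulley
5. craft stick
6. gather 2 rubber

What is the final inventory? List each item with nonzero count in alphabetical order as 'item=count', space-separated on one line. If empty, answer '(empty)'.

Answer: rubber=2 stick=1

Derivation:
After 1 (gather 9 rubber): rubber=9
After 2 (craft pulley): pulley=1 rubber=6
After 3 (craft pulley): pulley=2 rubber=3
After 4 (craft pulley): pulley=3
After 5 (craft stick): stick=1
After 6 (gather 2 rubber): rubber=2 stick=1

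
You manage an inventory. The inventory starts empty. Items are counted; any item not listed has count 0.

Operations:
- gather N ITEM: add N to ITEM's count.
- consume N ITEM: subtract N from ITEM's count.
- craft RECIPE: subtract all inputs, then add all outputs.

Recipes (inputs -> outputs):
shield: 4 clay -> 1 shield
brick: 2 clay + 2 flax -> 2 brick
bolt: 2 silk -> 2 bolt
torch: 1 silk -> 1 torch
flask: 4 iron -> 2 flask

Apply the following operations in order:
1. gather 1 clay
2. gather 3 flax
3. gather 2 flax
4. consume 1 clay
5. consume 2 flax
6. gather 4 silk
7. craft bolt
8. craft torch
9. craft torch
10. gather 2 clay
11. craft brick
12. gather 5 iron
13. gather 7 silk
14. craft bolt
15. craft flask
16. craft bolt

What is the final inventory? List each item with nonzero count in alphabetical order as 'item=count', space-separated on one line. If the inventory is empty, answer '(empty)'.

Answer: bolt=6 brick=2 flask=2 flax=1 iron=1 silk=3 torch=2

Derivation:
After 1 (gather 1 clay): clay=1
After 2 (gather 3 flax): clay=1 flax=3
After 3 (gather 2 flax): clay=1 flax=5
After 4 (consume 1 clay): flax=5
After 5 (consume 2 flax): flax=3
After 6 (gather 4 silk): flax=3 silk=4
After 7 (craft bolt): bolt=2 flax=3 silk=2
After 8 (craft torch): bolt=2 flax=3 silk=1 torch=1
After 9 (craft torch): bolt=2 flax=3 torch=2
After 10 (gather 2 clay): bolt=2 clay=2 flax=3 torch=2
After 11 (craft brick): bolt=2 brick=2 flax=1 torch=2
After 12 (gather 5 iron): bolt=2 brick=2 flax=1 iron=5 torch=2
After 13 (gather 7 silk): bolt=2 brick=2 flax=1 iron=5 silk=7 torch=2
After 14 (craft bolt): bolt=4 brick=2 flax=1 iron=5 silk=5 torch=2
After 15 (craft flask): bolt=4 brick=2 flask=2 flax=1 iron=1 silk=5 torch=2
After 16 (craft bolt): bolt=6 brick=2 flask=2 flax=1 iron=1 silk=3 torch=2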